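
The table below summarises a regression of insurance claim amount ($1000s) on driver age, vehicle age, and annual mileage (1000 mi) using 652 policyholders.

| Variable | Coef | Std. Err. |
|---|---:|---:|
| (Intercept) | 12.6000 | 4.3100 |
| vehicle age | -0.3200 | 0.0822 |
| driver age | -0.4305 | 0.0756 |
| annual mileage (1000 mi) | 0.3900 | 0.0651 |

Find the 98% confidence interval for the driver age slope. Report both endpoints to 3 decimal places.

Read off: b = -0.4305, SE = 0.0756 for driver age.
df = n − k − 1 = 652 − 3 − 1 = 648.
t* = t_{0.01, 648} = 2.332116.
Margin = t* × SE = 2.332116 × 0.0756 = 0.17631.
CI: -0.4305 ± 0.17631 → (-0.607, -0.254).

(-0.607, -0.254)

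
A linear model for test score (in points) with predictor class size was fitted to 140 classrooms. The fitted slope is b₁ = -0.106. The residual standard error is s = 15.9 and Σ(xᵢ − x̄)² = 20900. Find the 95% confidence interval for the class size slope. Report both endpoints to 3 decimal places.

(-0.323, 0.111)

SE(b₁) = s/√Sₓₓ = 15.9/√20900 = 0.109983.
df = n − 2 = 138.
t* = t_{0.025, 138} = 1.977304.
Margin = t* × SE = 1.977304 × 0.109983 = 0.21747.
CI: -0.106 ± 0.21747 → (-0.323, 0.111).
With 95% confidence, each one-unit increase in class size is associated with a change of between -0.323 and 0.111 points in test score.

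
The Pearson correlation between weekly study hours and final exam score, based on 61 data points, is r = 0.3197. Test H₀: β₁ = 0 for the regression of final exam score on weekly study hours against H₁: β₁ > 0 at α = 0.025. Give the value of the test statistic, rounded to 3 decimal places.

t = 2.592

t = r·√(n − 2)/√(1 − r²) = 0.3197·√59/√0.897792 = 2.592.
df = n − 2 = 59.
One-sided p ≈ 0.0060, which is < 0.025, so reject H₀.
There is evidence of a linear association between weekly study hours and final exam score.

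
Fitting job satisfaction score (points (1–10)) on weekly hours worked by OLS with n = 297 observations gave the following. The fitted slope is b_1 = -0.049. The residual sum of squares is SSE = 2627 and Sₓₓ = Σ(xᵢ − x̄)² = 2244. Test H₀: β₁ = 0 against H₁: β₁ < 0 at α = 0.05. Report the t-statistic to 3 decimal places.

MSE = SSE/(n − 2) = 2627/295 = 8.90508.
SE(b_1) = √(MSE/Sₓₓ) = √(8.90508/2244) = 0.0629952.
t = -0.049 / 0.0629952 = -0.778.
df = n − 2 = 295.
One-sided p ≈ 0.2186, which is ≥ 0.05, so fail to reject H₀.
The data do not give significant evidence that the true slope on weekly hours worked is negative.

t = -0.778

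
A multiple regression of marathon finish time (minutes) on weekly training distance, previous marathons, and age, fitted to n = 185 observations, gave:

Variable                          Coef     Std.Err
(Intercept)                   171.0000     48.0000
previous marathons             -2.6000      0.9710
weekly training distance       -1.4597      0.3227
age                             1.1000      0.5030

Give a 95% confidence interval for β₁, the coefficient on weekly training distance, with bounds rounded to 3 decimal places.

(-2.096, -0.823)

Read off: b = -1.4597, SE = 0.3227 for weekly training distance.
df = n − k − 1 = 185 − 3 − 1 = 181.
t* = t_{0.025, 181} = 1.973157.
Margin = t* × SE = 1.973157 × 0.3227 = 0.63674.
CI: -1.4597 ± 0.63674 → (-2.096, -0.823).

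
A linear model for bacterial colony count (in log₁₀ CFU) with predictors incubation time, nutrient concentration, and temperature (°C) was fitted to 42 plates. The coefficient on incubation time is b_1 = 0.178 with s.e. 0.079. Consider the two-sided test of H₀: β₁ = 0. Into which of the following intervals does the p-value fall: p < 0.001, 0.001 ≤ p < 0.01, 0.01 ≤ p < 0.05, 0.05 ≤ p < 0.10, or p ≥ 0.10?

0.01 ≤ p < 0.05

t = 0.178 / 0.079 = 2.253.
df = n − k − 1 = 42 − 3 − 1 = 38.
Two-sided p = 2·P(T_{38} > |t|) ≈ 0.0301.
So 0.01 ≤ p < 0.05.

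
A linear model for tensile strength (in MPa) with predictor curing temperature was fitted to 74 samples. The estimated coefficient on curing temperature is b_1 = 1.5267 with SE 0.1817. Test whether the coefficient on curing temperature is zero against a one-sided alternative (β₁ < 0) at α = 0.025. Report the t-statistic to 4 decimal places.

H₀: β₁ = 0 vs H₁: β₁ < 0.
t = (b_1 − β₁⁰)/SE = 1.5267 / 0.1817 = 8.4023.
df = n − 2 = 74 − 2 = 72.
One-sided p ≈ 1.0000, which is ≥ 0.025, so fail to reject H₀.
The data do not give significant evidence that the true slope on curing temperature is negative.

t = 8.4023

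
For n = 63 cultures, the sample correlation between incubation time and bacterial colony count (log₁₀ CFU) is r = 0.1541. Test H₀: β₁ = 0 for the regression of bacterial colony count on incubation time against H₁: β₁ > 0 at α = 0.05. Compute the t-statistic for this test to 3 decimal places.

t = 1.218

t = r·√(n − 2)/√(1 − r²) = 0.1541·√61/√0.976253 = 1.218.
df = n − 2 = 61.
One-sided p ≈ 0.1139, which is ≥ 0.05, so fail to reject H₀.
The data do not give significant evidence of a linear association between incubation time and bacterial colony count.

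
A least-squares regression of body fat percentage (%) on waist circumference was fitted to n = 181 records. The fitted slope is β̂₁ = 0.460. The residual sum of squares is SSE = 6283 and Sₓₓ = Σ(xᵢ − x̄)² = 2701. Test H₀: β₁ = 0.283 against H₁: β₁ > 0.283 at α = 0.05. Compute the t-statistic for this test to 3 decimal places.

t = 1.553

MSE = SSE/(n − 2) = 6283/179 = 35.1006.
SE(β̂₁) = √(MSE/Sₓₓ) = √(35.1006/2701) = 0.113997.
t = (0.460 − 0.283) / 0.113997 = 1.553.
df = n − 2 = 179.
One-sided p ≈ 0.0611, which is ≥ 0.05, so fail to reject H₀.
The data do not give significant evidence that the true slope on waist circumference exceeds 0.283 % per unit.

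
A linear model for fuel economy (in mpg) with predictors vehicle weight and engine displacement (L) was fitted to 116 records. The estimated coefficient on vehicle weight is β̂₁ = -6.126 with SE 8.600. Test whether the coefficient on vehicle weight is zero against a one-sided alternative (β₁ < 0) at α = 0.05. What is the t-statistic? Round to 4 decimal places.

H₀: β₁ = 0 vs H₁: β₁ < 0.
t = (β̂₁ − β₁⁰)/SE = -6.126 / 8.600 = -0.7123.
df = n − k − 1 = 116 − 2 − 1 = 113.
One-sided p ≈ 0.2389, which is ≥ 0.05, so fail to reject H₀.
The data do not give significant evidence that the true slope on vehicle weight is negative, holding the other predictors fixed.

t = -0.7123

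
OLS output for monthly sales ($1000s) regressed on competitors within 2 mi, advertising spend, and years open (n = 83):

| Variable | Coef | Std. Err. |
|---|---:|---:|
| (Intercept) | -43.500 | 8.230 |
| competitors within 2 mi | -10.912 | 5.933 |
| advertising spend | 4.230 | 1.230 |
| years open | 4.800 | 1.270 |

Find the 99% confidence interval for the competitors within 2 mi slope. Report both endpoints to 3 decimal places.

Read off: b = -10.912, SE = 5.933 for competitors within 2 mi.
df = n − k − 1 = 83 − 3 − 1 = 79.
t* = t_{0.005, 79} = 2.639505.
Margin = t* × SE = 2.639505 × 5.933 = 15.66018.
CI: -10.912 ± 15.66018 → (-26.572, 4.748).

(-26.572, 4.748)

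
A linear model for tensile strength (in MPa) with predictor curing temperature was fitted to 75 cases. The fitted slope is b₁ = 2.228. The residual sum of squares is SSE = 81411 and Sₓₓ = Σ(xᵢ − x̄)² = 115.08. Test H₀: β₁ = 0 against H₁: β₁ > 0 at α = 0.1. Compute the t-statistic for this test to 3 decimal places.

MSE = SSE/(n − 2) = 81411/73 = 1115.22.
SE(b₁) = √(MSE/Sₓₓ) = √(1115.22/115.08) = 3.11301.
t = 2.228 / 3.11301 = 0.716.
df = n − 2 = 73.
One-sided p ≈ 0.2382, which is ≥ 0.1, so fail to reject H₀.
The data do not give significant evidence that the true slope on curing temperature is positive.

t = 0.716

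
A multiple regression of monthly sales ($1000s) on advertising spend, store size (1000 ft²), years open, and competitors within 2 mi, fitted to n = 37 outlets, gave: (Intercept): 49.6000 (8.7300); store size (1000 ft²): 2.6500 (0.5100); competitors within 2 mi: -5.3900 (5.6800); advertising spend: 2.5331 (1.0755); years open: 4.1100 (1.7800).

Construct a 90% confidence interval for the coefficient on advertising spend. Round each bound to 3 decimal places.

(0.711, 4.355)

Read off: b = 2.5331, SE = 1.0755 for advertising spend.
df = n − k − 1 = 37 − 4 − 1 = 32.
t* = t_{0.05, 32} = 1.693889.
Margin = t* × SE = 1.693889 × 1.0755 = 1.82178.
CI: 2.5331 ± 1.82178 → (0.711, 4.355).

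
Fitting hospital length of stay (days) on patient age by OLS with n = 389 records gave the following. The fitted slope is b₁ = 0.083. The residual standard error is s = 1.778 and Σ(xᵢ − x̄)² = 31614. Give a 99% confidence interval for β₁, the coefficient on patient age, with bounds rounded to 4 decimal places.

(0.0571, 0.1089)

SE(b₁) = s/√Sₓₓ = 1.778/√31614 = 0.00999982.
df = n − 2 = 387.
t* = t_{0.005, 387} = 2.588593.
Margin = t* × SE = 2.588593 × 0.00999982 = 0.025885.
CI: 0.083 ± 0.025885 → (0.0571, 0.1089).
With 99% confidence, each one-unit increase in patient age is associated with a change of between 0.0571 and 0.1089 days in hospital length of stay.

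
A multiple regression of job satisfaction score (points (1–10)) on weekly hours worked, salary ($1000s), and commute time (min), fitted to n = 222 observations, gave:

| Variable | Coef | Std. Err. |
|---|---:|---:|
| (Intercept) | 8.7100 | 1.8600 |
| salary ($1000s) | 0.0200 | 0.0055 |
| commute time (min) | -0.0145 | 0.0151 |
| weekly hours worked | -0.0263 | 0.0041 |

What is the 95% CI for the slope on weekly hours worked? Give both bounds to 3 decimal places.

(-0.034, -0.018)

Read off: b = -0.0263, SE = 0.0041 for weekly hours worked.
df = n − k − 1 = 222 − 3 − 1 = 218.
t* = t_{0.025, 218} = 1.970906.
Margin = t* × SE = 1.970906 × 0.0041 = 0.00808.
CI: -0.0263 ± 0.00808 → (-0.034, -0.018).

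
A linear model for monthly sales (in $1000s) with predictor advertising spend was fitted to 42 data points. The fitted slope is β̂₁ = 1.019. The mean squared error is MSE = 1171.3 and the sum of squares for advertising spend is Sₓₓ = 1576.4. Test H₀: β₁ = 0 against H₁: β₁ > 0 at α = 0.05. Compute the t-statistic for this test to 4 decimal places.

t = 1.1822

SE(β̂₁) = √(MSE/Sₓₓ) = √(1171.3/1576.4) = 0.861987.
t = 1.019 / 0.861987 = 1.1822.
df = n − 2 = 40.
One-sided p ≈ 0.1221, which is ≥ 0.05, so fail to reject H₀.
The data do not give significant evidence that the true slope on advertising spend is positive.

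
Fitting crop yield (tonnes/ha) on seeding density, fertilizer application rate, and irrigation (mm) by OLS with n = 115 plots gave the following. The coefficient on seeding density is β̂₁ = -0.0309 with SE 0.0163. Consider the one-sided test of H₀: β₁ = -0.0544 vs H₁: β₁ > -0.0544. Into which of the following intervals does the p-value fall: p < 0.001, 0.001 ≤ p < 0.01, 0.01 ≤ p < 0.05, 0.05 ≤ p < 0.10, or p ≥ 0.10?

0.05 ≤ p < 0.10

t = (-0.0309 − (-0.0544)) / 0.0163 = 1.442.
df = n − k − 1 = 115 − 3 − 1 = 111.
One-sided p = P(T_{111} > t) ≈ 0.0761.
So 0.05 ≤ p < 0.10.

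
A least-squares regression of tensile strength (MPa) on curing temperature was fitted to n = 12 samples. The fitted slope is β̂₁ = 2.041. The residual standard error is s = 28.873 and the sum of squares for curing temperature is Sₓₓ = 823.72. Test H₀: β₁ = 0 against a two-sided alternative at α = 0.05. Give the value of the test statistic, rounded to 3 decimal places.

t = 2.029

SE(β̂₁) = s/√Sₓₓ = 28.873/√823.72 = 1.00601.
t = 2.041 / 1.00601 = 2.029.
df = n − 2 = 10.
Two-sided p ≈ 0.0699, which is ≥ 0.05, so fail to reject H₀.
The data do not give significant evidence of an association between curing temperature and tensile strength.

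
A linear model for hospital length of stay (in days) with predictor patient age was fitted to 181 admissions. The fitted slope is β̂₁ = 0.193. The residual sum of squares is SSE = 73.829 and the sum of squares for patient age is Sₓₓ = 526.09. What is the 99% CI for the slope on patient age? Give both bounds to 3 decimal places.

MSE = SSE/(n − 2) = 73.829/179 = 0.412453.
SE(β̂₁) = √(MSE/Sₓₓ) = √(0.412453/526.09) = 0.0279999.
df = n − 2 = 179.
t* = t_{0.005, 179} = 2.603574.
Margin = t* × SE = 2.603574 × 0.0279999 = 0.07290.
CI: 0.193 ± 0.07290 → (0.120, 0.266).
With 99% confidence, each one-unit increase in patient age is associated with a change of between 0.120 and 0.266 days in hospital length of stay.

(0.120, 0.266)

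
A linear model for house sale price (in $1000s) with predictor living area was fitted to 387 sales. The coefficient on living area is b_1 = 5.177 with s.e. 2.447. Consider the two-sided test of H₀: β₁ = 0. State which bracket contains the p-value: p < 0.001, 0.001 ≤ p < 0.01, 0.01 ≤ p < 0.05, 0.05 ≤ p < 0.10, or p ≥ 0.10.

0.01 ≤ p < 0.05

t = 5.177 / 2.447 = 2.116.
df = n − 2 = 387 − 2 = 385.
Two-sided p = 2·P(T_{385} > |t|) ≈ 0.0350.
So 0.01 ≤ p < 0.05.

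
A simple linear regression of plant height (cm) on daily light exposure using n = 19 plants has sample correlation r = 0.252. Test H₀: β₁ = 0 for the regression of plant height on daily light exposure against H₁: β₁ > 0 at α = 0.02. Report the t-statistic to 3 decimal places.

t = 1.074

t = r·√(n − 2)/√(1 − r²) = 0.252·√17/√0.936496 = 1.074.
df = n − 2 = 17.
One-sided p ≈ 0.1490, which is ≥ 0.02, so fail to reject H₀.
The data do not give significant evidence of a linear association between daily light exposure and plant height.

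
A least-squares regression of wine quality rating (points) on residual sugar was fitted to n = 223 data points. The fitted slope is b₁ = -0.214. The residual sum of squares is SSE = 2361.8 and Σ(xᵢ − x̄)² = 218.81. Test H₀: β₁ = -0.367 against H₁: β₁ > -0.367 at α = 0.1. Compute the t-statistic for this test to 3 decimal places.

MSE = SSE/(n − 2) = 2361.8/221 = 10.6869.
SE(b₁) = √(MSE/Sₓₓ) = √(10.6869/218.81) = 0.221.
t = (-0.214 − (-0.367)) / 0.221 = 0.692.
df = n − 2 = 221.
One-sided p ≈ 0.2447, which is ≥ 0.1, so fail to reject H₀.
The data do not give significant evidence that the true slope on residual sugar exceeds -0.367 points per unit.

t = 0.692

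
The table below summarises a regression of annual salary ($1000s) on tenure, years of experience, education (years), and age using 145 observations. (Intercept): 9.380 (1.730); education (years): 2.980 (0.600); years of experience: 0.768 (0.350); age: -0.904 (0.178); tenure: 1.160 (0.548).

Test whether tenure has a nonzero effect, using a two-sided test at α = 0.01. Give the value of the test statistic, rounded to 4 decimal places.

Read off: b = 1.160, SE = 0.548 for tenure.
H₀: β₁ = 0 vs H₁: β₁ ≠ 0.
t = 1.160 / 0.548 = 2.1168.
df = n − k − 1 = 145 − 4 − 1 = 140.
Two-sided p ≈ 0.0360, which is ≥ 0.01, so fail to reject H₀.
The data do not give significant evidence of an association between tenure and annual salary, after adjusting for the other predictors.

t = 2.1168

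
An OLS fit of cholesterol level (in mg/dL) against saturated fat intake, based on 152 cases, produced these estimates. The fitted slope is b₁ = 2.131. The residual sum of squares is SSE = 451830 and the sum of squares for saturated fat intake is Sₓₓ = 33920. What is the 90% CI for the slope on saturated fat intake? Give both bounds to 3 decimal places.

(1.638, 2.624)

MSE = SSE/(n − 2) = 451830/150 = 3012.2.
SE(b₁) = √(MSE/Sₓₓ) = √(3012.2/33920) = 0.297998.
df = n − 2 = 150.
t* = t_{0.05, 150} = 1.655076.
Margin = t* × SE = 1.655076 × 0.297998 = 0.49321.
CI: 2.131 ± 0.49321 → (1.638, 2.624).
With 90% confidence, each one-unit increase in saturated fat intake is associated with a change of between 1.638 and 2.624 mg/dL in cholesterol level.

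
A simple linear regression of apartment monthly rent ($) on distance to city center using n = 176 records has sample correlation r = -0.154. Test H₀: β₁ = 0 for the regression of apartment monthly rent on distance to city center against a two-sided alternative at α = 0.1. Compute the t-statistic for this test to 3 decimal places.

t = -2.056

t = r·√(n − 2)/√(1 − r²) = -0.154·√174/√0.976284 = -2.056.
df = n − 2 = 174.
Two-sided p ≈ 0.0413, which is < 0.1, so reject H₀.
There is evidence of a linear association between distance to city center and apartment monthly rent.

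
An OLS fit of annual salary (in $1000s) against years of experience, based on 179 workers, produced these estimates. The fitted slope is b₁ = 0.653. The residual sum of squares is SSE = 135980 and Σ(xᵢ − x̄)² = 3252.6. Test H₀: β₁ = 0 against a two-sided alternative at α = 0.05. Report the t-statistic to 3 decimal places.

t = 1.344

MSE = SSE/(n − 2) = 135980/177 = 768.249.
SE(b₁) = √(MSE/Sₓₓ) = √(768.249/3252.6) = 0.485999.
t = 0.653 / 0.485999 = 1.344.
df = n − 2 = 177.
Two-sided p ≈ 0.1808, which is ≥ 0.05, so fail to reject H₀.
The data do not give significant evidence of an association between years of experience and annual salary.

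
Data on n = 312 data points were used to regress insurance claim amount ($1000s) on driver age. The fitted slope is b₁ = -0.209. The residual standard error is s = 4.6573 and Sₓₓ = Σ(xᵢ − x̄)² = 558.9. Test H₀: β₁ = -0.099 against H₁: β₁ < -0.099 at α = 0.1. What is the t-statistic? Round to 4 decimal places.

SE(b₁) = s/√Sₓₓ = 4.6573/√558.9 = 0.197.
t = (-0.209 − (-0.099)) / 0.197 = -0.5584.
df = n − 2 = 310.
One-sided p ≈ 0.2885, which is ≥ 0.1, so fail to reject H₀.
The data do not give significant evidence that the true slope on driver age is below -0.099 $1000s per unit.

t = -0.5584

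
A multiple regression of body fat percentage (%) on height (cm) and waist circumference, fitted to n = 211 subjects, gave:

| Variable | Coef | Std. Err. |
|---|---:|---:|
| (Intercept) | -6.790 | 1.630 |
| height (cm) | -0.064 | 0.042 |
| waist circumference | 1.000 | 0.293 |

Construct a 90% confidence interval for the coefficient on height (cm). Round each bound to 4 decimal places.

Read off: b = -0.064, SE = 0.042 for height (cm).
df = n − k − 1 = 211 − 2 − 1 = 208.
t* = t_{0.05, 208} = 1.652212.
Margin = t* × SE = 1.652212 × 0.042 = 0.069393.
CI: -0.064 ± 0.069393 → (-0.1334, 0.0054).

(-0.1334, 0.0054)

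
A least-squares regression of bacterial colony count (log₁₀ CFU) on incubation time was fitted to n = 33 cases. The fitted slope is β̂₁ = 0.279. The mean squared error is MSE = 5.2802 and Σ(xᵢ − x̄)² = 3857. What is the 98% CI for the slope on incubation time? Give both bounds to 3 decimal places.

SE(β̂₁) = √(MSE/Sₓₓ) = √(5.2802/3857) = 0.0369999.
df = n − 2 = 31.
t* = t_{0.01, 31} = 2.452824.
Margin = t* × SE = 2.452824 × 0.0369999 = 0.09075.
CI: 0.279 ± 0.09075 → (0.188, 0.370).
With 98% confidence, each one-unit increase in incubation time is associated with a change of between 0.188 and 0.370 log₁₀ CFU in bacterial colony count.

(0.188, 0.370)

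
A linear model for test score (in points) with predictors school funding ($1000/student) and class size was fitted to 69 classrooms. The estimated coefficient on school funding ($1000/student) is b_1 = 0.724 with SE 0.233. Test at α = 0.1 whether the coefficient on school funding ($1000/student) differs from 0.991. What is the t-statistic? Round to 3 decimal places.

H₀: β₁ = 0.991 vs H₁: β₁ ≠ 0.991.
t = (b_1 − β₁⁰)/SE = (0.724 − 0.991) / 0.233 = -1.146.
df = n − k − 1 = 69 − 2 − 1 = 66.
Two-sided p ≈ 0.2560, which is ≥ 0.1, so fail to reject H₀.
The data are consistent with a true slope of 0.991 points per unit of school funding ($1000/student), holding the other predictors fixed.

t = -1.146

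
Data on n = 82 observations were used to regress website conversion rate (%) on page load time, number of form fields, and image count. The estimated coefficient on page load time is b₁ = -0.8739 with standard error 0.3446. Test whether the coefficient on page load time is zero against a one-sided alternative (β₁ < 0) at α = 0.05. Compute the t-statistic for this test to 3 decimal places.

t = -2.536

H₀: β₁ = 0 vs H₁: β₁ < 0.
t = (b₁ − β₁⁰)/SE = -0.8739 / 0.3446 = -2.536.
df = n − k − 1 = 82 − 3 − 1 = 78.
One-sided p ≈ 0.0066, which is < 0.05, so reject H₀.
There is evidence that the true slope on page load time is negative, holding the other predictors fixed.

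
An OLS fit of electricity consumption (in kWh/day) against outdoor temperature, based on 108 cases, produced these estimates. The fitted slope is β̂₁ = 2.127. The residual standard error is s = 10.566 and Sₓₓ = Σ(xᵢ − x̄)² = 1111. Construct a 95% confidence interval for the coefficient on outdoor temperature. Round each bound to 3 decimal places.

SE(β̂₁) = s/√Sₓₓ = 10.566/√1111 = 0.316996.
df = n − 2 = 106.
t* = t_{0.025, 106} = 1.982597.
Margin = t* × SE = 1.982597 × 0.316996 = 0.62848.
CI: 2.127 ± 0.62848 → (1.499, 2.755).
With 95% confidence, each one-unit increase in outdoor temperature is associated with a change of between 1.499 and 2.755 kWh/day in electricity consumption.

(1.499, 2.755)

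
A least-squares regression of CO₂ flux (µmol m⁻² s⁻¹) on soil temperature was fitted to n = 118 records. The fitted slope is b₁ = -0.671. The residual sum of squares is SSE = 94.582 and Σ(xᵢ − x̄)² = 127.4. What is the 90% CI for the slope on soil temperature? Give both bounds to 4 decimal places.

(-0.8036, -0.5384)

MSE = SSE/(n − 2) = 94.582/116 = 0.815362.
SE(b₁) = √(MSE/Sₓₓ) = √(0.815362/127.4) = 0.0800001.
df = n − 2 = 116.
t* = t_{0.05, 116} = 1.658096.
Margin = t* × SE = 1.658096 × 0.0800001 = 0.132648.
CI: -0.671 ± 0.132648 → (-0.8036, -0.5384).
With 90% confidence, each one-unit increase in soil temperature is associated with a change of between -0.8036 and -0.5384 µmol m⁻² s⁻¹ in CO₂ flux.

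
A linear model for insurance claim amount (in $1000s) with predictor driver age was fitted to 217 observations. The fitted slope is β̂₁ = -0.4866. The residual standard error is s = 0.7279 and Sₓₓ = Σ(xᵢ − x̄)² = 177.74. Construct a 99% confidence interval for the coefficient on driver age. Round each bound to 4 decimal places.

SE(β̂₁) = s/√Sₓₓ = 0.7279/√177.74 = 0.0545983.
df = n − 2 = 215.
t* = t_{0.005, 215} = 2.598889.
Margin = t* × SE = 2.598889 × 0.0545983 = 0.141895.
CI: -0.4866 ± 0.141895 → (-0.6285, -0.3447).
With 99% confidence, each one-unit increase in driver age is associated with a change of between -0.6285 and -0.3447 $1000s in insurance claim amount.

(-0.6285, -0.3447)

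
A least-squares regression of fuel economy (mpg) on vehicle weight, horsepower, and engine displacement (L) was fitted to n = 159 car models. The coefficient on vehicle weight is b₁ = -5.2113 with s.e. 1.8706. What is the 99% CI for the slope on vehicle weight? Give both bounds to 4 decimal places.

df = n − k − 1 = 159 − 3 − 1 = 155.
t* = t_{0.005, 155} = 2.60792.
Margin = t* × SE = 2.60792 × 1.8706 = 4.878375.
CI: -5.2113 ± 4.878375 → (-10.0897, -0.3329).
With 99% confidence, each one-unit increase in vehicle weight is associated with a change of between -10.0897 and -0.3329 mpg in fuel economy, holding the other predictors fixed.

(-10.0897, -0.3329)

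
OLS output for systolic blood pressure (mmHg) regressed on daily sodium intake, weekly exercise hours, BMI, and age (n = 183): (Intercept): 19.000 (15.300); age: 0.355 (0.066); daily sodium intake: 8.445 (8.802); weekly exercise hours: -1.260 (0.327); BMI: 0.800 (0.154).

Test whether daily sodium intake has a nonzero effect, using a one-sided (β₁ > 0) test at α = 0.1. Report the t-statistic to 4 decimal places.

Read off: b = 8.445, SE = 8.802 for daily sodium intake.
H₀: β₁ = 0 vs H₁: β₁ > 0.
t = 8.445 / 8.802 = 0.9594.
df = n − k − 1 = 183 − 4 − 1 = 178.
One-sided p ≈ 0.1693, which is ≥ 0.1, so fail to reject H₀.
The data do not give significant evidence that the true slope on daily sodium intake is positive, holding the other predictors fixed.

t = 0.9594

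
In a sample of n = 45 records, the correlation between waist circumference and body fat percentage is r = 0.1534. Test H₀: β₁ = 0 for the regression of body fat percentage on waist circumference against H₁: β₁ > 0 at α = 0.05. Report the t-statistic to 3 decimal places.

t = 1.018

t = r·√(n − 2)/√(1 − r²) = 0.1534·√43/√0.976468 = 1.018.
df = n − 2 = 43.
One-sided p ≈ 0.1572, which is ≥ 0.05, so fail to reject H₀.
The data do not give significant evidence of a linear association between waist circumference and body fat percentage.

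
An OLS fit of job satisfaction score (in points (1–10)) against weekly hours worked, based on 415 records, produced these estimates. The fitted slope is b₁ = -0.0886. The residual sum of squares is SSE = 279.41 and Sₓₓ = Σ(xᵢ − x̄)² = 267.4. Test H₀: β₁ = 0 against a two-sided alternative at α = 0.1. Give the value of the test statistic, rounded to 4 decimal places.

t = -1.7614

MSE = SSE/(n − 2) = 279.41/413 = 0.676538.
SE(b₁) = √(MSE/Sₓₓ) = √(0.676538/267.4) = 0.0502997.
t = -0.0886 / 0.0502997 = -1.7614.
df = n − 2 = 413.
Two-sided p ≈ 0.0789, which is < 0.1, so reject H₀.
There is evidence that weekly hours worked is associated with job satisfaction score.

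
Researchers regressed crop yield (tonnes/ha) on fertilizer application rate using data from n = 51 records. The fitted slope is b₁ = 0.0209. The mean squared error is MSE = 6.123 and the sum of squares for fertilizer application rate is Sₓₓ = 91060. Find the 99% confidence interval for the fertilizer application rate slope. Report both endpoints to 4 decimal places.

SE(b₁) = √(MSE/Sₓₓ) = √(6.123/91060) = 0.00820008.
df = n − 2 = 49.
t* = t_{0.005, 49} = 2.679952.
Margin = t* × SE = 2.679952 × 0.00820008 = 0.021976.
CI: 0.0209 ± 0.021976 → (-0.0011, 0.0429).
With 99% confidence, each one-unit increase in fertilizer application rate is associated with a change of between -0.0011 and 0.0429 tonnes/ha in crop yield.

(-0.0011, 0.0429)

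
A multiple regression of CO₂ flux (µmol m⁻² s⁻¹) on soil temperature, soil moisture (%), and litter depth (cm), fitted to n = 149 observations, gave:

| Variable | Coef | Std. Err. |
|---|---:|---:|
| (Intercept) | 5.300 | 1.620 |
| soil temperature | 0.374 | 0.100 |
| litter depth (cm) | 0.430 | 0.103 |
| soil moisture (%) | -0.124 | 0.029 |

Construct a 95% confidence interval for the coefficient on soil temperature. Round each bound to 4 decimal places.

(0.1764, 0.5716)

Read off: b = 0.374, SE = 0.100 for soil temperature.
df = n − k − 1 = 149 − 3 − 1 = 145.
t* = t_{0.025, 145} = 1.97646.
Margin = t* × SE = 1.97646 × 0.100 = 0.197646.
CI: 0.374 ± 0.197646 → (0.1764, 0.5716).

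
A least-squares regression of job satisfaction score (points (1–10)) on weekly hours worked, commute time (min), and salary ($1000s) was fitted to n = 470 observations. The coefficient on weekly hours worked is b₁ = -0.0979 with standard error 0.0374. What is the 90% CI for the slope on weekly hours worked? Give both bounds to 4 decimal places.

(-0.1595, -0.0363)

df = n − k − 1 = 470 − 3 − 1 = 466.
t* = t_{0.05, 466} = 1.64813.
Margin = t* × SE = 1.64813 × 0.0374 = 0.061640.
CI: -0.0979 ± 0.061640 → (-0.1595, -0.0363).
With 90% confidence, each one-unit increase in weekly hours worked is associated with a change of between -0.1595 and -0.0363 points (1–10) in job satisfaction score, holding the other predictors fixed.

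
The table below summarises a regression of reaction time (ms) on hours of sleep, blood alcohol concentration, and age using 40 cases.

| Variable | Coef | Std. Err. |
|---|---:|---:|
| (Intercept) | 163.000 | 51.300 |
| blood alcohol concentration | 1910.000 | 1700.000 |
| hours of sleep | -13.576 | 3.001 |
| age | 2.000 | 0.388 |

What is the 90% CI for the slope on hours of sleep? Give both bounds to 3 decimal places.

Read off: b = -13.576, SE = 3.001 for hours of sleep.
df = n − k − 1 = 40 − 3 − 1 = 36.
t* = t_{0.05, 36} = 1.688298.
Margin = t* × SE = 1.688298 × 3.001 = 5.06658.
CI: -13.576 ± 5.06658 → (-18.643, -8.509).

(-18.643, -8.509)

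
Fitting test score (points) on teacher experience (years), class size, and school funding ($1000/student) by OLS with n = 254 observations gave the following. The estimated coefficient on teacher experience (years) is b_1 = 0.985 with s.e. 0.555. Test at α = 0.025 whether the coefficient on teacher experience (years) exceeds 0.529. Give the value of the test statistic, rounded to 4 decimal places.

H₀: β₁ = 0.529 vs H₁: β₁ > 0.529.
t = (b_1 − β₁⁰)/SE = (0.985 − 0.529) / 0.555 = 0.8216.
df = n − k − 1 = 254 − 3 − 1 = 250.
One-sided p ≈ 0.2060, which is ≥ 0.025, so fail to reject H₀.
The data do not give significant evidence that the true slope on teacher experience (years) exceeds 0.529 points per unit, holding the other predictors fixed.

t = 0.8216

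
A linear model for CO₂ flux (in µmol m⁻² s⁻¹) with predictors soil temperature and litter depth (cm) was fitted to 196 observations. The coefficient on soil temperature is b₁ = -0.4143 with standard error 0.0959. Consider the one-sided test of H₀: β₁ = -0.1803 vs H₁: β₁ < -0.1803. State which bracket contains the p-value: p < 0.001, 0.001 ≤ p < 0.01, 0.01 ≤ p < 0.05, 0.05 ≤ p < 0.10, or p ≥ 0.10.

t = (-0.4143 − (-0.1803)) / 0.0959 = -2.440.
df = n − k − 1 = 196 − 2 − 1 = 193.
One-sided p = P(T_{193} < t) ≈ 0.0078.
So 0.001 ≤ p < 0.01.

0.001 ≤ p < 0.01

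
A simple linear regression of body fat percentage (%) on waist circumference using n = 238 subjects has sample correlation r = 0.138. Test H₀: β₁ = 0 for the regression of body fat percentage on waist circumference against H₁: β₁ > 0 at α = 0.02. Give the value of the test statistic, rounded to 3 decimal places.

t = 2.140

t = r·√(n − 2)/√(1 − r²) = 0.138·√236/√0.980956 = 2.140.
df = n − 2 = 236.
One-sided p ≈ 0.0167, which is < 0.02, so reject H₀.
There is evidence of a linear association between waist circumference and body fat percentage.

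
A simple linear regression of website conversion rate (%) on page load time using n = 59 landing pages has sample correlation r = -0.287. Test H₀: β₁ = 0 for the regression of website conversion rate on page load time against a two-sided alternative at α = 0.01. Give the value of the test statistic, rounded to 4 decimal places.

t = r·√(n − 2)/√(1 − r²) = -0.287·√57/√0.917631 = -2.2620.
df = n − 2 = 57.
Two-sided p ≈ 0.0275, which is ≥ 0.01, so fail to reject H₀.
The data do not give significant evidence of a linear association between page load time and website conversion rate.

t = -2.2620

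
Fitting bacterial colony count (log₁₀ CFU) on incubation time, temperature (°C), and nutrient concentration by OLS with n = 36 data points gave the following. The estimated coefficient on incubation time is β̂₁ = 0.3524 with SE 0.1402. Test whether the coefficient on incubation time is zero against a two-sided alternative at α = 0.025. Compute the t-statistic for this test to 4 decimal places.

t = 2.5136

H₀: β₁ = 0 vs H₁: β₁ ≠ 0.
t = (β̂₁ − β₁⁰)/SE = 0.3524 / 0.1402 = 2.5136.
df = n − k − 1 = 36 − 3 − 1 = 32.
Two-sided p ≈ 0.0172, which is < 0.025, so reject H₀.
There is evidence that incubation time is associated with bacterial colony count, holding the other predictors fixed.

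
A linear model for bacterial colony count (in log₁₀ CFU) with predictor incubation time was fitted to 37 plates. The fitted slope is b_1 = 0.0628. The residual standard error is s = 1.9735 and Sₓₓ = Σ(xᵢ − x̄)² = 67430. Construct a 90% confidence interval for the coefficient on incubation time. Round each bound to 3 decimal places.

(0.050, 0.076)

SE(b_1) = s/√Sₓₓ = 1.9735/√67430 = 0.00759995.
df = n − 2 = 35.
t* = t_{0.05, 35} = 1.689572.
Margin = t* × SE = 1.689572 × 0.00759995 = 0.01284.
CI: 0.0628 ± 0.01284 → (0.050, 0.076).
With 90% confidence, each one-unit increase in incubation time is associated with a change of between 0.050 and 0.076 log₁₀ CFU in bacterial colony count.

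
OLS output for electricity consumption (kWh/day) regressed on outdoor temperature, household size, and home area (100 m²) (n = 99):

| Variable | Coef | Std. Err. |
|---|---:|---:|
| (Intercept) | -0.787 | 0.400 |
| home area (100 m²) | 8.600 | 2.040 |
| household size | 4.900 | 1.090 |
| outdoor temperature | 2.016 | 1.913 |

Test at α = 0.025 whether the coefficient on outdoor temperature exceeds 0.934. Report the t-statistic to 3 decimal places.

t = 0.566

Read off: b = 2.016, SE = 1.913 for outdoor temperature.
H₀: β₁ = 0.934 vs H₁: β₁ > 0.934.
t = (2.016 − 0.934) / 1.913 = 0.566.
df = n − k − 1 = 99 − 3 − 1 = 95.
One-sided p ≈ 0.2865, which is ≥ 0.025, so fail to reject H₀.
The data do not give significant evidence that the true slope on outdoor temperature exceeds 0.934 kWh/day per unit, holding the other predictors fixed.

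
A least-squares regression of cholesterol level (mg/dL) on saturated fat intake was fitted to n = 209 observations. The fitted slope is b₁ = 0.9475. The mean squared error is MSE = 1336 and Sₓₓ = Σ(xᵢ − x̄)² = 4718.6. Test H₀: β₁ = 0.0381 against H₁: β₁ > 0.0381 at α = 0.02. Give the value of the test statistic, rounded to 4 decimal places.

t = 1.7091

SE(b₁) = √(MSE/Sₓₓ) = √(1336/4718.6) = 0.532104.
t = (0.9475 − 0.0381) / 0.532104 = 1.7091.
df = n − 2 = 207.
One-sided p ≈ 0.0445, which is ≥ 0.02, so fail to reject H₀.
The data do not give significant evidence that the true slope on saturated fat intake exceeds 0.0381 mg/dL per unit.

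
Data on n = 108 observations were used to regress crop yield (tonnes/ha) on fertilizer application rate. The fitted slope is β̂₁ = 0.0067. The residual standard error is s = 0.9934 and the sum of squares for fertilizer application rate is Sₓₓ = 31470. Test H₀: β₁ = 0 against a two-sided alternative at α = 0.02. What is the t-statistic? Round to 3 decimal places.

t = 1.196

SE(β̂₁) = s/√Sₓₓ = 0.9934/√31470 = 0.00559984.
t = 0.0067 / 0.00559984 = 1.196.
df = n − 2 = 106.
Two-sided p ≈ 0.2342, which is ≥ 0.02, so fail to reject H₀.
The data do not give significant evidence of an association between fertilizer application rate and crop yield.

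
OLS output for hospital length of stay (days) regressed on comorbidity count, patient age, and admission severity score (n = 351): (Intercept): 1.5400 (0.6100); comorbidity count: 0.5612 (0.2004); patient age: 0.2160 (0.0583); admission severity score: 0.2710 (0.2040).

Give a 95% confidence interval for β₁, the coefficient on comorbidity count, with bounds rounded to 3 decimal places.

(0.167, 0.955)

Read off: b = 0.5612, SE = 0.2004 for comorbidity count.
df = n − k − 1 = 351 − 3 − 1 = 347.
t* = t_{0.025, 347} = 1.966824.
Margin = t* × SE = 1.966824 × 0.2004 = 0.39415.
CI: 0.5612 ± 0.39415 → (0.167, 0.955).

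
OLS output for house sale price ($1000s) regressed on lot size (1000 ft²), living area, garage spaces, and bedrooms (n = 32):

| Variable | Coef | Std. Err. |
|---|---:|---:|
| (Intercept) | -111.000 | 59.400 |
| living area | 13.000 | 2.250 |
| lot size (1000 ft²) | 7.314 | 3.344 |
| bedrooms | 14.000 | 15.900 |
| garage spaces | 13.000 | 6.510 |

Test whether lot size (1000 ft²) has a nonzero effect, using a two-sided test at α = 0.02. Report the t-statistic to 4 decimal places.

Read off: b = 7.314, SE = 3.344 for lot size (1000 ft²).
H₀: β₁ = 0 vs H₁: β₁ ≠ 0.
t = 7.314 / 3.344 = 2.1872.
df = n − k − 1 = 32 − 4 − 1 = 27.
Two-sided p ≈ 0.0376, which is ≥ 0.02, so fail to reject H₀.
The data do not give significant evidence of an association between lot size (1000 ft²) and house sale price, after adjusting for the other predictors.

t = 2.1872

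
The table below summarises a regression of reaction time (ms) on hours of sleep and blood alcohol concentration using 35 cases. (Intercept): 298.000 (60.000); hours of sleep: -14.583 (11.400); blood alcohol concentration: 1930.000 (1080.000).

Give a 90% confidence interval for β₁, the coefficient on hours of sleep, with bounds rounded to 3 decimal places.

Read off: b = -14.583, SE = 11.400 for hours of sleep.
df = n − k − 1 = 35 − 2 − 1 = 32.
t* = t_{0.05, 32} = 1.693889.
Margin = t* × SE = 1.693889 × 11.400 = 19.31033.
CI: -14.583 ± 19.31033 → (-33.893, 4.727).

(-33.893, 4.727)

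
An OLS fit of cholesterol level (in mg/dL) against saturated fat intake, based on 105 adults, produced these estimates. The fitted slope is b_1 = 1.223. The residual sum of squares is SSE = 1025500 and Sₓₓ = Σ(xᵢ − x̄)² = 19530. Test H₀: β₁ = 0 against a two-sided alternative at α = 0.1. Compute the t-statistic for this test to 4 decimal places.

MSE = SSE/(n − 2) = 1025500/103 = 9956.31.
SE(b_1) = √(MSE/Sₓₓ) = √(9956.31/19530) = 0.714.
t = 1.223 / 0.714 = 1.7129.
df = n − 2 = 103.
Two-sided p ≈ 0.0897, which is < 0.1, so reject H₀.
There is evidence that saturated fat intake is associated with cholesterol level.

t = 1.7129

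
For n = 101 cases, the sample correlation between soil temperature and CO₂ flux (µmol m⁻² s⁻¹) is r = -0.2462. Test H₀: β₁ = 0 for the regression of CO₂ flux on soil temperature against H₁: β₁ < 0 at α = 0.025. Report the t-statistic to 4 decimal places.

t = r·√(n − 2)/√(1 − r²) = -0.2462·√99/√0.939386 = -2.5275.
df = n − 2 = 99.
One-sided p ≈ 0.0065, which is < 0.025, so reject H₀.
There is evidence of a linear association between soil temperature and CO₂ flux.

t = -2.5275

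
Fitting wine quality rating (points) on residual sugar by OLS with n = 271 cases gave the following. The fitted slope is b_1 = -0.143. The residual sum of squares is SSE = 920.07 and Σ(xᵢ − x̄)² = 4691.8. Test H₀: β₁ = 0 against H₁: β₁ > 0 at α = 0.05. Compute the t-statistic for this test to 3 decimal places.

t = -5.296

MSE = SSE/(n − 2) = 920.07/269 = 3.42033.
SE(b_1) = √(MSE/Sₓₓ) = √(3.42033/4691.8) = 0.027.
t = -0.143 / 0.027 = -5.296.
df = n − 2 = 269.
One-sided p ≈ 1.0000, which is ≥ 0.05, so fail to reject H₀.
The data do not give significant evidence that the true slope on residual sugar is positive.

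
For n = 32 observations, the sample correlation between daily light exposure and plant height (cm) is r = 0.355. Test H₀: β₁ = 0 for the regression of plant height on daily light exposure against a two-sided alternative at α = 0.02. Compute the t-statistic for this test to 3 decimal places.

t = 2.080

t = r·√(n − 2)/√(1 − r²) = 0.355·√30/√0.873975 = 2.080.
df = n − 2 = 30.
Two-sided p ≈ 0.0462, which is ≥ 0.02, so fail to reject H₀.
The data do not give significant evidence of a linear association between daily light exposure and plant height.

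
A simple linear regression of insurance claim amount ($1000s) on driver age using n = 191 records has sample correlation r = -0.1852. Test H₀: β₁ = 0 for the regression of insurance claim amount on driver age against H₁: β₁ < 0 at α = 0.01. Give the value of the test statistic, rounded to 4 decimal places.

t = r·√(n − 2)/√(1 − r²) = -0.1852·√189/√0.965701 = -2.5909.
df = n − 2 = 189.
One-sided p ≈ 0.0052, which is < 0.01, so reject H₀.
There is evidence of a linear association between driver age and insurance claim amount.

t = -2.5909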